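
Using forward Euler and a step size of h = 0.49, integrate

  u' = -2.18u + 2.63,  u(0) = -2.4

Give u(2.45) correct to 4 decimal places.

Euler: u_{n+1} = u_n + h·f(t_n, u_n).
t=0.000000, u=-2.400000: f=7.862000 → u ← -2.400000 + 0.49·7.862000 = 1.452380
t=0.490000, u=1.452380: f=-0.536188 → u ← 1.452380 + 0.49·(-0.536188) = 1.189648
t=0.980000, u=1.189648: f=0.036568 → u ← 1.189648 + 0.49·0.036568 = 1.207566
t=1.470000, u=1.207566: f=-0.002494 → u ← 1.207566 + 0.49·(-0.002494) = 1.206344
t=1.960000, u=1.206344: f=0.000170 → u ← 1.206344 + 0.49·0.000170 = 1.206427
u(2.45) ≈ 1.2064

1.2064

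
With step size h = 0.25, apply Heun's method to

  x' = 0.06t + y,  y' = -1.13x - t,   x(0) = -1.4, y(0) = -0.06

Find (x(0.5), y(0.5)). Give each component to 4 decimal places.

-1.2411, 0.5865

Heun on (x,y): k1 = f(t_n, state_n); k2 = f(t_n + h, state_n + h·k1); state_{n+1} = state_n + (h/2)·(k1 + k2).
0.000000: (-1.400000, -0.060000)
  k1 = (-0.060000, 1.582000)
  predictor → (-1.415000, 0.335500)
  k2 = (0.350500, 1.348950)
  → (-1.363687, 0.306369)
0.250000: (-1.363687, 0.306369)
  k1 = (0.321369, 1.290967)
  predictor → (-1.283345, 0.629110)
  k2 = (0.659110, 0.950180)
  → (-1.241128, 0.586512)
(x(0.5), y(0.5)) ≈ (-1.2411, 0.5865)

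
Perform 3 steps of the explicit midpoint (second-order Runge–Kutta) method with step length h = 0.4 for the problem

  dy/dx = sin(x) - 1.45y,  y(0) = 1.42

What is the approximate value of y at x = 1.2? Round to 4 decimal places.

Midpoint: k1 = f(x_n, y_n); k2 = f(x_n + h/2, y_n + (h/2)·k1); y_{n+1} = y_n + h·k2.
x=0.000000, y=1.420000:
  k1 = f(0.000000, 1.420000) = -2.059000
  k2 = f(0.200000, 1.008200) = -1.263221
  y ← 1.420000 + 0.4·(-1.263221) = 0.914712
x=0.400000, y=0.914712:
  k1 = f(0.400000, 0.914712) = -0.936914
  k2 = f(0.600000, 0.727329) = -0.489985
  y ← 0.914712 + 0.4·(-0.489985) = 0.718718
x=0.800000, y=0.718718:
  k1 = f(0.800000, 0.718718) = -0.324785
  k2 = f(1.000000, 0.653761) = -0.106482
  y ← 0.718718 + 0.4·(-0.106482) = 0.676125
y(1.2) ≈ 0.6761

0.6761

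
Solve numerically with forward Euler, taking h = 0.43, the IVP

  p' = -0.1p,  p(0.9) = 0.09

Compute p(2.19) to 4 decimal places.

0.0789

Euler: p_{n+1} = p_n + h·f(s_n, p_n).
s=0.900000, p=0.090000: f=-0.009000 → p ← 0.090000 + 0.43·(-0.009000) = 0.086130
s=1.330000, p=0.086130: f=-0.008613 → p ← 0.086130 + 0.43·(-0.008613) = 0.082426
s=1.760000, p=0.082426: f=-0.008243 → p ← 0.082426 + 0.43·(-0.008243) = 0.078882
p(2.19) ≈ 0.0789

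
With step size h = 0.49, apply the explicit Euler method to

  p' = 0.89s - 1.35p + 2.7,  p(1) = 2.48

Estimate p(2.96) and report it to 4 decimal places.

Euler: p_{n+1} = p_n + h·f(s_n, p_n).
s=1.000000, p=2.480000: f=0.242000 → p ← 2.480000 + 0.49·0.242000 = 2.598580
s=1.490000, p=2.598580: f=0.518017 → p ← 2.598580 + 0.49·0.518017 = 2.852408
s=1.980000, p=2.852408: f=0.611449 → p ← 2.852408 + 0.49·0.611449 = 3.152018
s=2.470000, p=3.152018: f=0.643075 → p ← 3.152018 + 0.49·0.643075 = 3.467125
p(2.96) ≈ 3.4671

3.4671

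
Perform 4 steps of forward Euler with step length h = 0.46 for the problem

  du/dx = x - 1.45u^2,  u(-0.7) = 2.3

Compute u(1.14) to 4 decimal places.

Euler: u_{n+1} = u_n + h·f(x_n, u_n).
x=-0.700000, u=2.300000: f=-8.370500 → u ← 2.300000 + 0.46·(-8.370500) = -1.550430
x=-0.240000, u=-1.550430: f=-3.725558 → u ← -1.550430 + 0.46·(-3.725558) = -3.264187
x=0.220000, u=-3.264187: f=-15.229627 → u ← -3.264187 + 0.46·(-15.229627) = -10.269815
x=0.680000, u=-10.269815: f=-152.250197 → u ← -10.269815 + 0.46·(-152.250197) = -80.304906
u(1.14) ≈ -80.3049

-80.3049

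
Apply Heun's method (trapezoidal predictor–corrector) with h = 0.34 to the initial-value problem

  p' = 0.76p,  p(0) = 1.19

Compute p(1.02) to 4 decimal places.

2.5652

Heun: k1 = f(x_n, p_n); k2 = f(x_n + h, p_n + h·k1); p_{n+1} = p_n + (h/2)·(k1 + k2).
x=0.000000, p=1.190000:
  k1 = f(0.000000, 1.190000) = 0.904400
  k2 = f(0.340000, 1.497496) = 1.138097
  p ← 1.190000 + (0.34/2)·(0.904400 + 1.138097) = 1.537224
x=0.340000, p=1.537224:
  k1 = f(0.340000, 1.537224) = 1.168291
  k2 = f(0.680000, 1.934443) = 1.470177
  p ← 1.537224 + (0.34/2)·(1.168291 + 1.470177) = 1.985764
x=0.680000, p=1.985764:
  k1 = f(0.680000, 1.985764) = 1.509181
  k2 = f(1.020000, 2.498885) = 1.899153
  p ← 1.985764 + (0.34/2)·(1.509181 + 1.899153) = 2.565181
p(1.02) ≈ 2.5652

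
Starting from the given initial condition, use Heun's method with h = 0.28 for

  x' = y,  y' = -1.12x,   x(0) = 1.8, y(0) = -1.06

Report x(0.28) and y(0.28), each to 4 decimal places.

1.4242, -1.5779

Heun on (x,y): k1 = f(t_n, state_n); k2 = f(t_n + h, state_n + h·k1); state_{n+1} = state_n + (h/2)·(k1 + k2).
0.000000: (1.800000, -1.060000)
  k1 = (-1.060000, -2.016000)
  predictor → (1.503200, -1.624480)
  k2 = (-1.624480, -1.683584)
  → (1.424173, -1.577942)
(x(0.28), y(0.28)) ≈ (1.4242, -1.5779)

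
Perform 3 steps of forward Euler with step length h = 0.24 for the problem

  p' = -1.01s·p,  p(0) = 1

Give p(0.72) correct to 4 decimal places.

0.8322

Euler: p_{n+1} = p_n + h·f(s_n, p_n).
s=0.000000, p=1.000000: f=0.000000 → p ← 1.000000 + 0.24·0.000000 = 1.000000
s=0.240000, p=1.000000: f=-0.242400 → p ← 1.000000 + 0.24·(-0.242400) = 0.941824
s=0.480000, p=0.941824: f=-0.456596 → p ← 0.941824 + 0.24·(-0.456596) = 0.832241
p(0.72) ≈ 0.8322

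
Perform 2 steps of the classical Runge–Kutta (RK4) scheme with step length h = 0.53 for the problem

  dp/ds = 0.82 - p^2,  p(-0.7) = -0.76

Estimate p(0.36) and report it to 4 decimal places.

RK4: k1 = f(s_n, p_n); k2 = f(s_n + h/2, p_n + (h/2)·k1); k3 = f(s_n + h/2, p_n + (h/2)·k2); k4 = f(s_n + h, p_n + h·k3); p_{n+1} = p_n + (h/6)·(k1 + 2k2 + 2k3 + k4).
s=-0.700000, p=-0.760000:
  k1 = f(-0.700000, -0.760000) = 0.242400
  k2 = f(-0.435000, -0.695764) = 0.335912
  k3 = f(-0.435000, -0.670983) = 0.369782
  k4 = f(-0.170000, -0.564016) = 0.501886
  p ← -0.760000 + (0.53/6)·(k1 + 2k2 + 2k3 + k4) = -0.569582
s=-0.170000, p=-0.569582:
  k1 = f(-0.170000, -0.569582) = 0.495576
  k2 = f(0.095000, -0.438254) = 0.627933
  k3 = f(0.095000, -0.403180) = 0.657446
  k4 = f(0.360000, -0.221136) = 0.771099
  p ← -0.569582 + (0.53/6)·(k1 + 2k2 + 2k3 + k4) = -0.230609
p(0.36) ≈ -0.2306

-0.2306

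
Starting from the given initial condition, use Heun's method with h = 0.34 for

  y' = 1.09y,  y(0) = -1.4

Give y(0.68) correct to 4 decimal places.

Heun: k1 = f(t_n, y_n); k2 = f(t_n + h, y_n + h·k1); y_{n+1} = y_n + (h/2)·(k1 + k2).
t=0.000000, y=-1.400000:
  k1 = f(0.000000, -1.400000) = -1.526000
  k2 = f(0.340000, -1.918840) = -2.091536
  y ← -1.400000 + (0.34/2)·(-1.526000 + (-2.091536)) = -2.014981
t=0.340000, y=-2.014981:
  k1 = f(0.340000, -2.014981) = -2.196329
  k2 = f(0.680000, -2.761733) = -3.010289
  y ← -2.014981 + (0.34/2)·(-2.196329 + (-3.010289)) = -2.900106
y(0.68) ≈ -2.9001

-2.9001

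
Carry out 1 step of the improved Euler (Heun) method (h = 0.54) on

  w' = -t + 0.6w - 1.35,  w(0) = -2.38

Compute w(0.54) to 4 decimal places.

Heun: k1 = f(t_n, w_n); k2 = f(t_n + h, w_n + h·k1); w_{n+1} = w_n + (h/2)·(k1 + k2).
t=0.000000, w=-2.380000:
  k1 = f(0.000000, -2.380000) = -2.778000
  k2 = f(0.540000, -3.880120) = -4.218072
  w ← -2.380000 + (0.54/2)·(-2.778000 + (-4.218072)) = -4.268939
w(0.54) ≈ -4.2689

-4.2689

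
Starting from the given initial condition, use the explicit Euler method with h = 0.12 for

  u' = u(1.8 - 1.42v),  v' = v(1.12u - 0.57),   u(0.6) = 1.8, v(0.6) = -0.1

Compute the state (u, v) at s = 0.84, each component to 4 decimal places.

2.7433, -0.1443

Euler on (u,v): u_{n+1} = u_n + h·u', v_{n+1} = v_n + h·v'.
0.600000: (1.800000, -0.100000); f=(3.495600, -0.144600) → (2.219472, -0.117352)
0.720000: (2.219472, -0.117352); f=(4.364902, -0.224824) → (2.743260, -0.144331)
(u(0.84), v(0.84)) ≈ (2.7433, -0.1443)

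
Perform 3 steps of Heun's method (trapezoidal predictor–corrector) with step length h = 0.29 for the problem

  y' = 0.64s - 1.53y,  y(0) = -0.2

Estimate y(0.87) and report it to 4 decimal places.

0.1111

Heun: k1 = f(s_n, y_n); k2 = f(s_n + h, y_n + h·k1); y_{n+1} = y_n + (h/2)·(k1 + k2).
s=0.000000, y=-0.200000:
  k1 = f(0.000000, -0.200000) = 0.306000
  k2 = f(0.290000, -0.111260) = 0.355828
  y ← -0.200000 + (0.29/2)·(0.306000 + 0.355828) = -0.104035
s=0.290000, y=-0.104035:
  k1 = f(0.290000, -0.104035) = 0.344774
  k2 = f(0.580000, -0.004051) = 0.377397
  y ← -0.104035 + (0.29/2)·(0.344774 + 0.377397) = 0.000680
s=0.580000, y=0.000680:
  k1 = f(0.580000, 0.000680) = 0.370160
  k2 = f(0.870000, 0.108026) = 0.391520
  y ← 0.000680 + (0.29/2)·(0.370160 + 0.391520) = 0.111123
y(0.87) ≈ 0.1111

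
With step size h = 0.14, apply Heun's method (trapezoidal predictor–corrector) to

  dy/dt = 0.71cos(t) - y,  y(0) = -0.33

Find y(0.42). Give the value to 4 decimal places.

Heun: k1 = f(t_n, y_n); k2 = f(t_n + h, y_n + h·k1); y_{n+1} = y_n + (h/2)·(k1 + k2).
t=0.000000, y=-0.330000:
  k1 = f(0.000000, -0.330000) = 1.040000
  k2 = f(0.140000, -0.184400) = 0.887453
  y ← -0.330000 + (0.14/2)·(1.040000 + 0.887453) = -0.195078
t=0.140000, y=-0.195078:
  k1 = f(0.140000, -0.195078) = 0.898132
  k2 = f(0.280000, -0.069340) = 0.751689
  y ← -0.195078 + (0.14/2)·(0.898132 + 0.751689) = -0.079591
t=0.280000, y=-0.079591:
  k1 = f(0.280000, -0.079591) = 0.761940
  k2 = f(0.420000, 0.027081) = 0.621212
  y ← -0.079591 + (0.14/2)·(0.761940 + 0.621212) = 0.017230
y(0.42) ≈ 0.0172

0.0172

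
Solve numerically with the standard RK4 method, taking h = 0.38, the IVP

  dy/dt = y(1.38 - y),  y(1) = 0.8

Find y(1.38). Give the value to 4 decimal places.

RK4: k1 = f(t_n, y_n); k2 = f(t_n + h/2, y_n + (h/2)·k1); k3 = f(t_n + h/2, y_n + (h/2)·k2); k4 = f(t_n + h, y_n + h·k3); y_{n+1} = y_n + (h/6)·(k1 + 2k2 + 2k3 + k4).
t=1.000000, y=0.800000:
  k1 = f(1.000000, 0.800000) = 0.464000
  k2 = f(1.190000, 0.888160) = 0.436833
  k3 = f(1.190000, 0.882998) = 0.438852
  k4 = f(1.380000, 0.966764) = 0.399502
  y ← 0.800000 + (0.38/6)·(k1 + 2k2 + 2k3 + k4) = 0.965608
y(1.38) ≈ 0.9656

0.9656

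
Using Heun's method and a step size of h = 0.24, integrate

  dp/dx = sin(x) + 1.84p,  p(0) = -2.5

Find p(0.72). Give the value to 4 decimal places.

-8.7396

Heun: k1 = f(x_n, p_n); k2 = f(x_n + h, p_n + h·k1); p_{n+1} = p_n + (h/2)·(k1 + k2).
x=0.000000, p=-2.500000:
  k1 = f(0.000000, -2.500000) = -4.600000
  k2 = f(0.240000, -3.604000) = -6.393657
  p ← -2.500000 + (0.24/2)·(-4.600000 + (-6.393657)) = -3.819239
x=0.240000, p=-3.819239:
  k1 = f(0.240000, -3.819239) = -6.789697
  k2 = f(0.480000, -5.448766) = -9.563951
  p ← -3.819239 + (0.24/2)·(-6.789697 + (-9.563951)) = -5.781677
x=0.480000, p=-5.781677:
  k1 = f(0.480000, -5.781677) = -10.176506
  k2 = f(0.720000, -8.224038) = -14.472845
  p ← -5.781677 + (0.24/2)·(-10.176506 + (-14.472845)) = -8.739599
p(0.72) ≈ -8.7396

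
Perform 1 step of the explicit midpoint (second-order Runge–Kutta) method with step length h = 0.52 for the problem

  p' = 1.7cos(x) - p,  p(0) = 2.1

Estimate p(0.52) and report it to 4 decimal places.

1.9164

Midpoint: k1 = f(x_n, p_n); k2 = f(x_n + h/2, p_n + (h/2)·k1); p_{n+1} = p_n + h·k2.
x=0.000000, p=2.100000:
  k1 = f(0.000000, 2.100000) = -0.400000
  k2 = f(0.260000, 1.996000) = -0.353137
  p ← 2.100000 + 0.52·(-0.353137) = 1.916369
p(0.52) ≈ 1.9164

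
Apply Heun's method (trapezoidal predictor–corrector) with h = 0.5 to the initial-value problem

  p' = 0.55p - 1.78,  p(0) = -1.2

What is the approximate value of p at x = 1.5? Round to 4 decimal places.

-6.8014

Heun: k1 = f(x_n, p_n); k2 = f(x_n + h, p_n + h·k1); p_{n+1} = p_n + (h/2)·(k1 + k2).
x=0.000000, p=-1.200000:
  k1 = f(0.000000, -1.200000) = -2.440000
  k2 = f(0.500000, -2.420000) = -3.111000
  p ← -1.200000 + (0.5/2)·(-2.440000 + (-3.111000)) = -2.587750
x=0.500000, p=-2.587750:
  k1 = f(0.500000, -2.587750) = -3.203263
  k2 = f(1.000000, -4.189381) = -4.084160
  p ← -2.587750 + (0.5/2)·(-3.203263 + (-4.084160)) = -4.409606
x=1.000000, p=-4.409606:
  k1 = f(1.000000, -4.409606) = -4.205283
  k2 = f(1.500000, -6.512247) = -5.361736
  p ← -4.409606 + (0.5/2)·(-4.205283 + (-5.361736)) = -6.801360
p(1.5) ≈ -6.8014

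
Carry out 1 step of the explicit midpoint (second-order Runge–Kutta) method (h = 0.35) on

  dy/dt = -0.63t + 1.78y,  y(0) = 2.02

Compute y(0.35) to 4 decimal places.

Midpoint: k1 = f(t_n, y_n); k2 = f(t_n + h/2, y_n + (h/2)·k1); y_{n+1} = y_n + h·k2.
t=0.000000, y=2.020000:
  k1 = f(0.000000, 2.020000) = 3.595600
  k2 = f(0.175000, 2.649230) = 4.605379
  y ← 2.020000 + 0.35·4.605379 = 3.631883
y(0.35) ≈ 3.6319

3.6319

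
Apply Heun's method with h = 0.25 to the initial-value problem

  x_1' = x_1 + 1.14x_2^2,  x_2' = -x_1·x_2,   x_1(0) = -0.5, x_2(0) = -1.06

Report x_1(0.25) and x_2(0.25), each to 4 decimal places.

-0.2378, -1.1717

Heun on (x_1,x_2): k1 = f(s_n, state_n); k2 = f(s_n + h, state_n + h·k1); state_{n+1} = state_n + (h/2)·(k1 + k2).
0.000000: (-0.500000, -1.060000)
  k1 = (0.780904, -0.530000)
  predictor → (-0.304774, -1.192500)
  k2 = (1.316370, -0.363443)
  → (-0.237841, -1.171680)
(x_1(0.25), x_2(0.25)) ≈ (-0.2378, -1.1717)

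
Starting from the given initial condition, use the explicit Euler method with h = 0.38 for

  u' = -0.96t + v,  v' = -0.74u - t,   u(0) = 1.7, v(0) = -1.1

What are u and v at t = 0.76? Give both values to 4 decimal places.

Euler on (u,v): u_{n+1} = u_n + h·u', v_{n+1} = v_n + h·v'.
0.000000: (1.700000, -1.100000); f=(-1.100000, -1.258000) → (1.282000, -1.578040)
0.380000: (1.282000, -1.578040); f=(-1.942840, -1.328680) → (0.543721, -2.082938)
(u(0.76), v(0.76)) ≈ (0.5437, -2.0829)

0.5437, -2.0829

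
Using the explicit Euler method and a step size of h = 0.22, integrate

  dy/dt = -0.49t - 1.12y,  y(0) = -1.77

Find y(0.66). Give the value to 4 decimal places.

Euler: y_{n+1} = y_n + h·f(t_n, y_n).
t=0.000000, y=-1.770000: f=1.982400 → y ← -1.770000 + 0.22·1.982400 = -1.333872
t=0.220000, y=-1.333872: f=1.386137 → y ← -1.333872 + 0.22·1.386137 = -1.028922
t=0.440000, y=-1.028922: f=0.936793 → y ← -1.028922 + 0.22·0.936793 = -0.822828
y(0.66) ≈ -0.8228

-0.8228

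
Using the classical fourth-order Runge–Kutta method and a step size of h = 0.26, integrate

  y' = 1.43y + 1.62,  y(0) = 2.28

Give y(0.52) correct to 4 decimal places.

6.0455

RK4: k1 = f(t_n, y_n); k2 = f(t_n + h/2, y_n + (h/2)·k1); k3 = f(t_n + h/2, y_n + (h/2)·k2); k4 = f(t_n + h, y_n + h·k3); y_{n+1} = y_n + (h/6)·(k1 + 2k2 + 2k3 + k4).
t=0.000000, y=2.280000:
  k1 = f(0.000000, 2.280000) = 4.880400
  k2 = f(0.130000, 2.914452) = 5.787666
  k3 = f(0.130000, 3.032397) = 5.956327
  k4 = f(0.260000, 3.828645) = 7.094962
  y ← 2.280000 + (0.26/6)·(k1 + 2k2 + 2k3 + k4) = 3.816745
t=0.260000, y=3.816745:
  k1 = f(0.260000, 3.816745) = 7.077946
  k2 = f(0.390000, 4.736878) = 8.393736
  k3 = f(0.390000, 4.907931) = 8.638341
  k4 = f(0.520000, 6.062714) = 10.289681
  y ← 3.816745 + (0.26/6)·(k1 + 2k2 + 2k3 + k4) = 6.045456
y(0.52) ≈ 6.0455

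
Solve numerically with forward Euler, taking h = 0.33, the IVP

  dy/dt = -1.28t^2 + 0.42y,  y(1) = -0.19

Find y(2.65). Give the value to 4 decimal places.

-7.8635

Euler: y_{n+1} = y_n + h·f(t_n, y_n).
t=1.000000, y=-0.190000: f=-1.359800 → y ← -0.190000 + 0.33·(-1.359800) = -0.638734
t=1.330000, y=-0.638734: f=-2.532460 → y ← -0.638734 + 0.33·(-2.532460) = -1.474446
t=1.660000, y=-1.474446: f=-4.146435 → y ← -1.474446 + 0.33·(-4.146435) = -2.842770
t=1.990000, y=-2.842770: f=-6.262891 → y ← -2.842770 + 0.33·(-6.262891) = -4.909524
t=2.320000, y=-4.909524: f=-8.951472 → y ← -4.909524 + 0.33·(-8.951472) = -7.863509
y(2.65) ≈ -7.8635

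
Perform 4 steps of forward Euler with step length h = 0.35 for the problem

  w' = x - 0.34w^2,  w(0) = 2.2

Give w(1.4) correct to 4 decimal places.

Euler: w_{n+1} = w_n + h·f(x_n, w_n).
x=0.000000, w=2.200000: f=-1.645600 → w ← 2.200000 + 0.35·(-1.645600) = 1.624040
x=0.350000, w=1.624040: f=-0.546752 → w ← 1.624040 + 0.35·(-0.546752) = 1.432677
x=0.700000, w=1.432677: f=0.002129 → w ← 1.432677 + 0.35·0.002129 = 1.433422
x=1.050000, w=1.433422: f=0.351403 → w ← 1.433422 + 0.35·0.351403 = 1.556413
w(1.4) ≈ 1.5564

1.5564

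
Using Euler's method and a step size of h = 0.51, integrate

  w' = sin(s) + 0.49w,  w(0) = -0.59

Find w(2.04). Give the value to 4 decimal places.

0.0017

Euler: w_{n+1} = w_n + h·f(s_n, w_n).
s=0.000000, w=-0.590000: f=-0.289100 → w ← -0.590000 + 0.51·(-0.289100) = -0.737441
s=0.510000, w=-0.737441: f=0.126831 → w ← -0.737441 + 0.51·0.126831 = -0.672757
s=1.020000, w=-0.672757: f=0.522457 → w ← -0.672757 + 0.51·0.522457 = -0.406304
s=1.530000, w=-0.406304: f=0.800079 → w ← -0.406304 + 0.51·0.800079 = 0.001736
w(2.04) ≈ 0.0017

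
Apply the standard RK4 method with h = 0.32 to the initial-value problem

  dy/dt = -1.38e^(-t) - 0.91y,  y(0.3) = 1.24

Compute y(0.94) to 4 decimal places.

RK4: k1 = f(t_n, y_n); k2 = f(t_n + h/2, y_n + (h/2)·k1); k3 = f(t_n + h/2, y_n + (h/2)·k2); k4 = f(t_n + h, y_n + h·k3); y_{n+1} = y_n + (h/6)·(k1 + 2k2 + 2k3 + k4).
t=0.300000, y=1.240000:
  k1 = f(0.300000, 1.240000) = -2.150729
  k2 = f(0.460000, 0.895883) = -1.686425
  k3 = f(0.460000, 0.970172) = -1.754028
  k4 = f(0.620000, 0.678711) = -1.359990
  y ← 1.240000 + (0.32/6)·(k1 + 2k2 + 2k3 + k4) = 0.685780
t=0.620000, y=0.685780:
  k1 = f(0.620000, 0.685780) = -1.366423
  k2 = f(0.780000, 0.467152) = -1.057709
  k3 = f(0.780000, 0.516547) = -1.102658
  k4 = f(0.940000, 0.332930) = -0.842032
  y ← 0.685780 + (0.32/6)·(k1 + 2k2 + 2k3 + k4) = 0.337557
y(0.94) ≈ 0.3376

0.3376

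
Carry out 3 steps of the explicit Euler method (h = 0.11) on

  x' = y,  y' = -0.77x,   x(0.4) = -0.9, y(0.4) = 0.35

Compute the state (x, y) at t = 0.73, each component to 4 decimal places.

Euler on (x,y): x_{n+1} = x_n + h·x', y_{n+1} = y_n + h·y'.
0.400000: (-0.900000, 0.350000); f=(0.350000, 0.693000) → (-0.861500, 0.426230)
0.510000: (-0.861500, 0.426230); f=(0.426230, 0.663355) → (-0.814615, 0.499199)
0.620000: (-0.814615, 0.499199); f=(0.499199, 0.627253) → (-0.759703, 0.568197)
(x(0.73), y(0.73)) ≈ (-0.7597, 0.5682)

-0.7597, 0.5682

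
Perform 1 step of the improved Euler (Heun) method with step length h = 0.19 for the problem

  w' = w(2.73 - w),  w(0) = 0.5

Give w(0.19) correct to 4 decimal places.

0.7424

Heun: k1 = f(x_n, w_n); k2 = f(x_n + h, w_n + h·k1); w_{n+1} = w_n + (h/2)·(k1 + k2).
x=0.000000, w=0.500000:
  k1 = f(0.000000, 0.500000) = 1.115000
  k2 = f(0.190000, 0.711850) = 1.436620
  w ← 0.500000 + (0.19/2)·(1.115000 + 1.436620) = 0.742404
w(0.19) ≈ 0.7424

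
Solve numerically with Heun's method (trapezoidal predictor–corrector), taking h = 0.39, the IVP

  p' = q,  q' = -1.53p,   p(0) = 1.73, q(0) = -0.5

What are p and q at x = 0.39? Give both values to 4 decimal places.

1.3337, -1.4741

Heun on (p,q): k1 = f(x_n, state_n); k2 = f(x_n + h, state_n + h·k1); state_{n+1} = state_n + (h/2)·(k1 + k2).
0.000000: (1.730000, -0.500000)
  k1 = (-0.500000, -2.646900)
  predictor → (1.535000, -1.532291)
  k2 = (-1.532291, -2.348550)
  → (1.333703, -1.474113)
(p(0.39), q(0.39)) ≈ (1.3337, -1.4741)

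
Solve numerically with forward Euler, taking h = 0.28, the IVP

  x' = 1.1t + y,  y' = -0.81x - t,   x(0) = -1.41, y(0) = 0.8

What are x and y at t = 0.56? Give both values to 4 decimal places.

-0.7862, 1.3104

Euler on (x,y): x_{n+1} = x_n + h·x', y_{n+1} = y_n + h·y'.
0.000000: (-1.410000, 0.800000); f=(0.800000, 1.142100) → (-1.186000, 1.119788)
0.280000: (-1.186000, 1.119788); f=(1.427788, 0.680660) → (-0.786219, 1.310373)
(x(0.56), y(0.56)) ≈ (-0.7862, 1.3104)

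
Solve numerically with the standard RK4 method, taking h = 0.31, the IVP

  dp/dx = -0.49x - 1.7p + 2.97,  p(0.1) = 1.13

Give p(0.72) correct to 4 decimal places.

RK4: k1 = f(x_n, p_n); k2 = f(x_n + h/2, p_n + (h/2)·k1); k3 = f(x_n + h/2, p_n + (h/2)·k2); k4 = f(x_n + h, p_n + h·k3); p_{n+1} = p_n + (h/6)·(k1 + 2k2 + 2k3 + k4).
x=0.100000, p=1.130000:
  k1 = f(0.100000, 1.130000) = 1.000000
  k2 = f(0.255000, 1.285000) = 0.660550
  k3 = f(0.255000, 1.232385) = 0.749995
  k4 = f(0.410000, 1.362498) = 0.452853
  p ← 1.130000 + (0.31/6)·(k1 + 2k2 + 2k3 + k4) = 1.350820
x=0.410000, p=1.350820:
  k1 = f(0.410000, 1.350820) = 0.472705
  k2 = f(0.565000, 1.424090) = 0.272197
  k3 = f(0.565000, 1.393011) = 0.325031
  k4 = f(0.720000, 1.451580) = 0.149514
  p ← 1.350820 + (0.31/6)·(k1 + 2k2 + 2k3 + k4) = 1.444682
p(0.72) ≈ 1.4447

1.4447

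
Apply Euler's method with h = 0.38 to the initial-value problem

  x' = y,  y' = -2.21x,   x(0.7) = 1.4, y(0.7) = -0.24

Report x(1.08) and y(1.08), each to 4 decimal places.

1.3088, -1.4157

Euler on (x,y): x_{n+1} = x_n + h·x', y_{n+1} = y_n + h·y'.
0.700000: (1.400000, -0.240000); f=(-0.240000, -3.094000) → (1.308800, -1.415720)
(x(1.08), y(1.08)) ≈ (1.3088, -1.4157)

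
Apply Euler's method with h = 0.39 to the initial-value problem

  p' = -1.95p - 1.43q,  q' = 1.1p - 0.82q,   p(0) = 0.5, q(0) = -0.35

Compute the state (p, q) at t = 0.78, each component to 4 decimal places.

Euler on (p,q): p_{n+1} = p_n + h·p', q_{n+1} = q_n + h·q'.
0.000000: (0.500000, -0.350000); f=(-0.474500, 0.837000) → (0.314945, -0.023570)
0.390000: (0.314945, -0.023570); f=(-0.580438, 0.365767) → (0.088574, 0.119079)
(p(0.78), q(0.78)) ≈ (0.0886, 0.1191)

0.0886, 0.1191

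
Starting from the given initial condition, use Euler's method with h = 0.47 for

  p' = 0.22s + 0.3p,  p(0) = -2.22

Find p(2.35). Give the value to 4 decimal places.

-3.7337

Euler: p_{n+1} = p_n + h·f(s_n, p_n).
s=0.000000, p=-2.220000: f=-0.666000 → p ← -2.220000 + 0.47·(-0.666000) = -2.533020
s=0.470000, p=-2.533020: f=-0.656506 → p ← -2.533020 + 0.47·(-0.656506) = -2.841578
s=0.940000, p=-2.841578: f=-0.645673 → p ← -2.841578 + 0.47·(-0.645673) = -3.145044
s=1.410000, p=-3.145044: f=-0.633313 → p ← -3.145044 + 0.47·(-0.633313) = -3.442702
s=1.880000, p=-3.442702: f=-0.619210 → p ← -3.442702 + 0.47·(-0.619210) = -3.733730
p(2.35) ≈ -3.7337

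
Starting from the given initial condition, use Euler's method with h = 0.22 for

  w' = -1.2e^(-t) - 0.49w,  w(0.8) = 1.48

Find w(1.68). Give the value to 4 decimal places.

Euler: w_{n+1} = w_n + h·f(t_n, w_n).
t=0.800000, w=1.480000: f=-1.264395 → w ← 1.480000 + 0.22·(-1.264395) = 1.201833
t=1.020000, w=1.201833: f=-1.021612 → w ← 1.201833 + 0.22·(-1.021612) = 0.977078
t=1.240000, w=0.977078: f=-0.826030 → w ← 0.977078 + 0.22·(-0.826030) = 0.795352
t=1.460000, w=0.795352: f=-0.668406 → w ← 0.795352 + 0.22·(-0.668406) = 0.648303
w(1.68) ≈ 0.6483

0.6483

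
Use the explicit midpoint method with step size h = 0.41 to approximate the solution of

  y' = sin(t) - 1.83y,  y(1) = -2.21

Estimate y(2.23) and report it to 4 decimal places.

Midpoint: k1 = f(t_n, y_n); k2 = f(t_n + h/2, y_n + (h/2)·k1); y_{n+1} = y_n + h·k2.
t=1.000000, y=-2.210000:
  k1 = f(1.000000, -2.210000) = 4.885771
  k2 = f(1.205000, -1.208417) = 3.145242
  y ← -2.210000 + 0.41·3.145242 = -0.920451
t=1.410000, y=-0.920451:
  k1 = f(1.410000, -0.920451) = 2.671525
  k2 = f(1.615000, -0.372788) = 1.681225
  y ← -0.920451 + 0.41·1.681225 = -0.231148
t=1.820000, y=-0.231148:
  k1 = f(1.820000, -0.231148) = 1.392110
  k2 = f(2.025000, 0.054234) = 0.799362
  y ← -0.231148 + 0.41·0.799362 = 0.096590
y(2.23) ≈ 0.0966

0.0966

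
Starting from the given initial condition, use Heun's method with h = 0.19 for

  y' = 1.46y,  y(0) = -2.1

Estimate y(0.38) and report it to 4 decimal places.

-3.6362

Heun: k1 = f(x_n, y_n); k2 = f(x_n + h, y_n + h·k1); y_{n+1} = y_n + (h/2)·(k1 + k2).
x=0.000000, y=-2.100000:
  k1 = f(0.000000, -2.100000) = -3.066000
  k2 = f(0.190000, -2.682540) = -3.916508
  y ← -2.100000 + (0.19/2)·(-3.066000 + (-3.916508)) = -2.763338
x=0.190000, y=-2.763338:
  k1 = f(0.190000, -2.763338) = -4.034474
  k2 = f(0.380000, -3.529888) = -5.153637
  y ← -2.763338 + (0.19/2)·(-4.034474 + (-5.153637)) = -3.636209
y(0.38) ≈ -3.6362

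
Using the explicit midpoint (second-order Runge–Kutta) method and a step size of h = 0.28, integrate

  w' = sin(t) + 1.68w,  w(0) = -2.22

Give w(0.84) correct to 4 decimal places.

-8.2513

Midpoint: k1 = f(t_n, w_n); k2 = f(t_n + h/2, w_n + (h/2)·k1); w_{n+1} = w_n + h·k2.
t=0.000000, w=-2.220000:
  k1 = f(0.000000, -2.220000) = -3.729600
  k2 = f(0.140000, -2.742144) = -4.467259
  w ← -2.220000 + 0.28·(-4.467259) = -3.470832
t=0.280000, w=-3.470832:
  k1 = f(0.280000, -3.470832) = -5.554643
  k2 = f(0.420000, -4.248482) = -6.729690
  w ← -3.470832 + 0.28·(-6.729690) = -5.355146
t=0.560000, w=-5.355146:
  k1 = f(0.560000, -5.355146) = -8.465459
  k2 = f(0.700000, -6.540310) = -10.343503
  w ← -5.355146 + 0.28·(-10.343503) = -8.251327
w(0.84) ≈ -8.2513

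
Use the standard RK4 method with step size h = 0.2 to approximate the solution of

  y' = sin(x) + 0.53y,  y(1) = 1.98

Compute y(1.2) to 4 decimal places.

RK4: k1 = f(x_n, y_n); k2 = f(x_n + h/2, y_n + (h/2)·k1); k3 = f(x_n + h/2, y_n + (h/2)·k2); k4 = f(x_n + h, y_n + h·k3); y_{n+1} = y_n + (h/6)·(k1 + 2k2 + 2k3 + k4).
x=1.000000, y=1.980000:
  k1 = f(1.000000, 1.980000) = 1.890871
  k2 = f(1.100000, 2.169087) = 2.040824
  k3 = f(1.100000, 2.184082) = 2.048771
  k4 = f(1.200000, 2.389754) = 2.198609
  y ← 1.980000 + (0.2/6)·(k1 + 2k2 + 2k3 + k4) = 2.388956
y(1.2) ≈ 2.3890

2.3890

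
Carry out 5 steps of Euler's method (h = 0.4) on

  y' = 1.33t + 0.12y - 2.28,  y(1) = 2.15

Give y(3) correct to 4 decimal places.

2.8592

Euler: y_{n+1} = y_n + h·f(t_n, y_n).
t=1.000000, y=2.150000: f=-0.692000 → y ← 2.150000 + 0.4·(-0.692000) = 1.873200
t=1.400000, y=1.873200: f=-0.193216 → y ← 1.873200 + 0.4·(-0.193216) = 1.795914
t=1.800000, y=1.795914: f=0.329510 → y ← 1.795914 + 0.4·0.329510 = 1.927717
t=2.200000, y=1.927717: f=0.877326 → y ← 1.927717 + 0.4·0.877326 = 2.278648
t=2.600000, y=2.278648: f=1.451438 → y ← 2.278648 + 0.4·1.451438 = 2.859223
y(3) ≈ 2.8592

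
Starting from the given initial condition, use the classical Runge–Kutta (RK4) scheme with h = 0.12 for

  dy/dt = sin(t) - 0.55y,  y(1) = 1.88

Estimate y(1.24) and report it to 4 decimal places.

RK4: k1 = f(t_n, y_n); k2 = f(t_n + h/2, y_n + (h/2)·k1); k3 = f(t_n + h/2, y_n + (h/2)·k2); k4 = f(t_n + h, y_n + h·k3); y_{n+1} = y_n + (h/6)·(k1 + 2k2 + 2k3 + k4).
t=1.000000, y=1.880000:
  k1 = f(1.000000, 1.880000) = -0.192529
  k2 = f(1.060000, 1.868448) = -0.155291
  k3 = f(1.060000, 1.870683) = -0.156520
  k4 = f(1.120000, 1.861218) = -0.123569
  y ← 1.880000 + (0.12/6)·(k1 + 2k2 + 2k3 + k4) = 1.861206
t=1.120000, y=1.861206:
  k1 = f(1.120000, 1.861206) = -0.123563
  k2 = f(1.180000, 1.853792) = -0.094979
  k3 = f(1.180000, 1.855507) = -0.095923
  k4 = f(1.240000, 1.849695) = -0.071548
  y ← 1.861206 + (0.12/6)·(k1 + 2k2 + 2k3 + k4) = 1.849667
y(1.24) ≈ 1.8497

1.8497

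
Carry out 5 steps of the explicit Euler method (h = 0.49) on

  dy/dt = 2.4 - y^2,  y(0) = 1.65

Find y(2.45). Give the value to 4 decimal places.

Euler: y_{n+1} = y_n + h·f(t_n, y_n).
t=0.000000, y=1.650000: f=-0.322500 → y ← 1.650000 + 0.49·(-0.322500) = 1.491975
t=0.490000, y=1.491975: f=0.174011 → y ← 1.491975 + 0.49·0.174011 = 1.577240
t=0.980000, y=1.577240: f=-0.087687 → y ← 1.577240 + 0.49·(-0.087687) = 1.534274
t=1.470000, y=1.534274: f=0.046004 → y ← 1.534274 + 0.49·0.046004 = 1.556816
t=1.960000, y=1.556816: f=-0.023675 → y ← 1.556816 + 0.49·(-0.023675) = 1.545215
y(2.45) ≈ 1.5452

1.5452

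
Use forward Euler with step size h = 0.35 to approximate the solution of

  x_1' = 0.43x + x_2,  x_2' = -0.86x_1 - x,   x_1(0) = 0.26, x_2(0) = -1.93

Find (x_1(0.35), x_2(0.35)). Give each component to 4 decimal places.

-0.4155, -2.0083

Euler on (x_1,x_2): x_1_{n+1} = x_1_n + h·x_1', x_2_{n+1} = x_2_n + h·x_2'.
0.000000: (0.260000, -1.930000); f=(-1.930000, -0.223600) → (-0.415500, -2.008260)
(x_1(0.35), x_2(0.35)) ≈ (-0.4155, -2.0083)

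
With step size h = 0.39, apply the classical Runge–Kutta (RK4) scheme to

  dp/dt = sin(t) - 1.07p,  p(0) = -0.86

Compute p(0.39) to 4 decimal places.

-0.5010

RK4: k1 = f(t_n, p_n); k2 = f(t_n + h/2, p_n + (h/2)·k1); k3 = f(t_n + h/2, p_n + (h/2)·k2); k4 = f(t_n + h, p_n + h·k3); p_{n+1} = p_n + (h/6)·(k1 + 2k2 + 2k3 + k4).
t=0.000000, p=-0.860000:
  k1 = f(0.000000, -0.860000) = 0.920200
  k2 = f(0.195000, -0.680561) = 0.921967
  k3 = f(0.195000, -0.680216) = 0.921598
  k4 = f(0.390000, -0.500577) = 0.915806
  p ← -0.860000 + (0.39/6)·(k1 + 2k2 + 2k3 + k4) = -0.500996
p(0.39) ≈ -0.5010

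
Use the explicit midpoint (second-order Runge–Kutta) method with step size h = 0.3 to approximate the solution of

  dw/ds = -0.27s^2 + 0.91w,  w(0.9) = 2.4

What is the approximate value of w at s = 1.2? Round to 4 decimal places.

3.0464

Midpoint: k1 = f(s_n, w_n); k2 = f(s_n + h/2, w_n + (h/2)·k1); w_{n+1} = w_n + h·k2.
s=0.900000, w=2.400000:
  k1 = f(0.900000, 2.400000) = 1.965300
  k2 = f(1.050000, 2.694795) = 2.154588
  w ← 2.400000 + 0.3·2.154588 = 3.046377
w(1.2) ≈ 3.0464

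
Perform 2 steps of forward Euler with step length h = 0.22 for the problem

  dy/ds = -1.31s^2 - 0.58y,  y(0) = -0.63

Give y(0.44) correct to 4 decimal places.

-0.4934

Euler: y_{n+1} = y_n + h·f(s_n, y_n).
s=0.000000, y=-0.630000: f=0.365400 → y ← -0.630000 + 0.22·0.365400 = -0.549612
s=0.220000, y=-0.549612: f=0.255371 → y ← -0.549612 + 0.22·0.255371 = -0.493430
y(0.44) ≈ -0.4934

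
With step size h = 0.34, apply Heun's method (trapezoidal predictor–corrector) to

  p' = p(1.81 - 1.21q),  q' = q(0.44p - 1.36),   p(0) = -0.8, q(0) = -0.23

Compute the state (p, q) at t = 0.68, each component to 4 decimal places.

-2.8528, -0.0686

Heun on (p,q): k1 = f(t_n, state_n); k2 = f(t_n + h, state_n + h·k1); state_{n+1} = state_n + (h/2)·(k1 + k2).
0.000000: (-0.800000, -0.230000)
  k1 = (-1.670640, 0.393760)
  predictor → (-1.368018, -0.096122)
  k2 = (-2.635222, 0.188584)
  → (-1.531997, -0.131002)
0.340000: (-1.531997, -0.131002)
  k1 = (-3.015753, 0.266467)
  predictor → (-2.557353, -0.040403)
  k2 = (-4.753830, 0.100410)
  → (-2.852826, -0.068632)
(p(0.68), q(0.68)) ≈ (-2.8528, -0.0686)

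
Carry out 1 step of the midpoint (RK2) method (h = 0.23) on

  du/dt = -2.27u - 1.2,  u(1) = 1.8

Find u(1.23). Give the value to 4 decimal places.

0.9016

Midpoint: k1 = f(t_n, u_n); k2 = f(t_n + h/2, u_n + (h/2)·k1); u_{n+1} = u_n + h·k2.
t=1.000000, u=1.800000:
  k1 = f(1.000000, 1.800000) = -5.286000
  k2 = f(1.115000, 1.192110) = -3.906090
  u ← 1.800000 + 0.23·(-3.906090) = 0.901599
u(1.23) ≈ 0.9016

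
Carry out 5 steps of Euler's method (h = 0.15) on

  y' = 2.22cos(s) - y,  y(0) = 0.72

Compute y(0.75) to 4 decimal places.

Euler: y_{n+1} = y_n + h·f(s_n, y_n).
s=0.000000, y=0.720000: f=1.500000 → y ← 0.720000 + 0.15·1.500000 = 0.945000
s=0.150000, y=0.945000: f=1.250072 → y ← 0.945000 + 0.15·1.250072 = 1.132511
s=0.300000, y=1.132511: f=0.988336 → y ← 1.132511 + 0.15·0.988336 = 1.280761
s=0.450000, y=1.280761: f=0.718231 → y ← 1.280761 + 0.15·0.718231 = 1.388496
s=0.600000, y=1.388496: f=0.443749 → y ← 1.388496 + 0.15·0.443749 = 1.455058
y(0.75) ≈ 1.4551

1.4551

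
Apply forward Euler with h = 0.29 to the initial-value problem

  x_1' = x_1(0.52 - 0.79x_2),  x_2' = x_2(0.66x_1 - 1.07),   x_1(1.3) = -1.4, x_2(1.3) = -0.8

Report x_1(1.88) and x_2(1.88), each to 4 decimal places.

Euler on (x_1,x_2): x_1_{n+1} = x_1_n + h·x_1', x_2_{n+1} = x_2_n + h·x_2'.
1.300000: (-1.400000, -0.800000); f=(-1.612800, 1.595200) → (-1.867712, -0.337392)
1.590000: (-1.867712, -0.337392); f=(-1.469030, 0.776909) → (-2.293731, -0.112088)
(x_1(1.88), x_2(1.88)) ≈ (-2.2937, -0.1121)

-2.2937, -0.1121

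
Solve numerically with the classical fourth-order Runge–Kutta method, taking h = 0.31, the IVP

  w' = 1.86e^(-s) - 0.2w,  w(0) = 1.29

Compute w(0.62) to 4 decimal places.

RK4: k1 = f(s_n, w_n); k2 = f(s_n + h/2, w_n + (h/2)·k1); k3 = f(s_n + h/2, w_n + (h/2)·k2); k4 = f(s_n + h, w_n + h·k3); w_{n+1} = w_n + (h/6)·(k1 + 2k2 + 2k3 + k4).
s=0.000000, w=1.290000:
  k1 = f(0.000000, 1.290000) = 1.602000
  k2 = f(0.155000, 1.538310) = 1.285270
  k3 = f(0.155000, 1.489217) = 1.295089
  k4 = f(0.310000, 1.691478) = 1.025916
  w ← 1.290000 + (0.31/6)·(k1 + 2k2 + 2k3 + k4) = 1.692413
s=0.310000, w=1.692413:
  k1 = f(0.310000, 1.692413) = 1.025729
  k2 = f(0.465000, 1.851401) = 0.798051
  k3 = f(0.465000, 1.816111) = 0.805109
  k4 = f(0.620000, 1.941997) = 0.612177
  w ← 1.692413 + (0.31/6)·(k1 + 2k2 + 2k3 + k4) = 1.942698
w(0.62) ≈ 1.9427

1.9427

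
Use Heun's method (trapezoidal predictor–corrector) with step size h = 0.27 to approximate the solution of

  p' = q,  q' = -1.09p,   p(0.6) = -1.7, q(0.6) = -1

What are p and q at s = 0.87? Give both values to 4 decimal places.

Heun on (p,q): k1 = f(s_n, state_n); k2 = f(s_n + h, state_n + h·k1); state_{n+1} = state_n + (h/2)·(k1 + k2).
0.600000: (-1.700000, -1.000000)
  k1 = (-1.000000, 1.853000)
  predictor → (-1.970000, -0.499690)
  k2 = (-0.499690, 2.147300)
  → (-1.902458, -0.459959)
(p(0.87), q(0.87)) ≈ (-1.9025, -0.4600)

-1.9025, -0.4600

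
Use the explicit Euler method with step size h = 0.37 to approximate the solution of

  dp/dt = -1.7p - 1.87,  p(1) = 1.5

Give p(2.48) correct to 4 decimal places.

-1.0507

Euler: p_{n+1} = p_n + h·f(t_n, p_n).
t=1.000000, p=1.500000: f=-4.420000 → p ← 1.500000 + 0.37·(-4.420000) = -0.135400
t=1.370000, p=-0.135400: f=-1.639820 → p ← -0.135400 + 0.37·(-1.639820) = -0.742133
t=1.740000, p=-0.742133: f=-0.608373 → p ← -0.742133 + 0.37·(-0.608373) = -0.967231
t=2.110000, p=-0.967231: f=-0.225706 → p ← -0.967231 + 0.37·(-0.225706) = -1.050743
p(2.48) ≈ -1.0507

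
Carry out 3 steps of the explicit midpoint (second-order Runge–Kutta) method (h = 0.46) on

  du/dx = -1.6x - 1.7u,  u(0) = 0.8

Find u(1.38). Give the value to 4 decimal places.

Midpoint: k1 = f(x_n, u_n); k2 = f(x_n + h/2, u_n + (h/2)·k1); u_{n+1} = u_n + h·k2.
x=0.000000, u=0.800000:
  k1 = f(0.000000, 0.800000) = -1.360000
  k2 = f(0.230000, 0.487200) = -1.196240
  u ← 0.800000 + 0.46·(-1.196240) = 0.249730
x=0.460000, u=0.249730:
  k1 = f(0.460000, 0.249730) = -1.160540
  k2 = f(0.690000, -0.017195) = -1.074769
  u ← 0.249730 + 0.46·(-1.074769) = -0.244664
x=0.920000, u=-0.244664:
  k1 = f(0.920000, -0.244664) = -1.056071
  k2 = f(1.150000, -0.487560) = -1.011147
  u ← -0.244664 + 0.46·(-1.011147) = -0.709792
u(1.38) ≈ -0.7098

-0.7098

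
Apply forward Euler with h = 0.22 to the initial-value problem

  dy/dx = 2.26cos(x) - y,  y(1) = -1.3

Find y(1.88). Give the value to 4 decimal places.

-0.2435

Euler: y_{n+1} = y_n + h·f(x_n, y_n).
x=1.000000, y=-1.300000: f=2.521083 → y ← -1.300000 + 0.22·2.521083 = -0.745362
x=1.220000, y=-0.745362: f=1.522001 → y ← -0.745362 + 0.22·1.522001 = -0.410521
x=1.440000, y=-0.410521: f=0.705279 → y ← -0.410521 + 0.22·0.705279 = -0.255360
x=1.660000, y=-0.255360: f=0.054027 → y ← -0.255360 + 0.22·0.054027 = -0.243474
y(1.88) ≈ -0.2435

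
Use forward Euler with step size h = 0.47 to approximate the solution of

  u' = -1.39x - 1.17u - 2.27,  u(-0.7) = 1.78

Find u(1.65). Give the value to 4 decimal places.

Euler: u_{n+1} = u_n + h·f(x_n, u_n).
x=-0.700000, u=1.780000: f=-3.379600 → u ← 1.780000 + 0.47·(-3.379600) = 0.191588
x=-0.230000, u=0.191588: f=-2.174458 → u ← 0.191588 + 0.47·(-2.174458) = -0.830407
x=0.240000, u=-0.830407: f=-1.632024 → u ← -0.830407 + 0.47·(-1.632024) = -1.597458
x=0.710000, u=-1.597458: f=-1.387874 → u ← -1.597458 + 0.47·(-1.387874) = -2.249759
x=1.180000, u=-2.249759: f=-1.277982 → u ← -2.249759 + 0.47·(-1.277982) = -2.850411
u(1.65) ≈ -2.8504

-2.8504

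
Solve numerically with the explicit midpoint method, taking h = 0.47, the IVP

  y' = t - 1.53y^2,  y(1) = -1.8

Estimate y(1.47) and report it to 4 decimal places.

-6.5787

Midpoint: k1 = f(t_n, y_n); k2 = f(t_n + h/2, y_n + (h/2)·k1); y_{n+1} = y_n + h·k2.
t=1.000000, y=-1.800000:
  k1 = f(1.000000, -1.800000) = -3.957200
  k2 = f(1.235000, -2.729942) = -10.167452
  y ← -1.800000 + 0.47·(-10.167452) = -6.578703
y(1.47) ≈ -6.5787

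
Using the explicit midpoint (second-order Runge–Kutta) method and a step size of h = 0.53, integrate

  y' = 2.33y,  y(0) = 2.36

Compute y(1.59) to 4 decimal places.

63.5538

Midpoint: k1 = f(s_n, y_n); k2 = f(s_n + h/2, y_n + (h/2)·k1); y_{n+1} = y_n + h·k2.
s=0.000000, y=2.360000:
  k1 = f(0.000000, 2.360000) = 5.498800
  k2 = f(0.265000, 3.817182) = 8.894034
  y ← 2.360000 + 0.53·8.894034 = 7.073838
s=0.530000, y=7.073838:
  k1 = f(0.530000, 7.073838) = 16.482043
  k2 = f(0.795000, 11.441579) = 26.658880
  y ← 7.073838 + 0.53·26.658880 = 21.203044
s=1.060000, y=21.203044:
  k1 = f(1.060000, 21.203044) = 49.403093
  k2 = f(1.325000, 34.294864) = 79.907034
  y ← 21.203044 + 0.53·79.907034 = 63.553772
y(1.59) ≈ 63.5538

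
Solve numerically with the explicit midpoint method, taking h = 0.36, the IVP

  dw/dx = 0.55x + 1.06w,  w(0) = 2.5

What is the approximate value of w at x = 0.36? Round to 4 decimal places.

Midpoint: k1 = f(x_n, w_n); k2 = f(x_n + h/2, w_n + (h/2)·k1); w_{n+1} = w_n + h·k2.
x=0.000000, w=2.500000:
  k1 = f(0.000000, 2.500000) = 2.650000
  k2 = f(0.180000, 2.977000) = 3.254620
  w ← 2.500000 + 0.36·3.254620 = 3.671663
w(0.36) ≈ 3.6717

3.6717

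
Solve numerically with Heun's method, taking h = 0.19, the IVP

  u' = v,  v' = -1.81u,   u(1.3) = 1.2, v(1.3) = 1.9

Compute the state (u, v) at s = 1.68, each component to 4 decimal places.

Heun on (u,v): k1 = f(s_n, state_n); k2 = f(s_n + h, state_n + h·k1); state_{n+1} = state_n + (h/2)·(k1 + k2).
1.300000: (1.200000, 1.900000)
  k1 = (1.900000, -2.172000)
  predictor → (1.561000, 1.487320)
  k2 = (1.487320, -2.825410)
  → (1.521795, 1.425246)
1.490000: (1.521795, 1.425246)
  k1 = (1.425246, -2.754450)
  predictor → (1.792592, 0.901901)
  k2 = (0.901901, -3.244592)
  → (1.742874, 0.855337)
(u(1.68), v(1.68)) ≈ (1.7429, 0.8553)

1.7429, 0.8553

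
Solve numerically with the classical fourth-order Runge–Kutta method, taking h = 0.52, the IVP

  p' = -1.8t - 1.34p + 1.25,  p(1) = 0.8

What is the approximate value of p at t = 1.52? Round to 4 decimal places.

RK4: k1 = f(t_n, p_n); k2 = f(t_n + h/2, p_n + (h/2)·k1); k3 = f(t_n + h/2, p_n + (h/2)·k2); k4 = f(t_n + h, p_n + h·k3); p_{n+1} = p_n + (h/6)·(k1 + 2k2 + 2k3 + k4).
t=1.000000, p=0.800000:
  k1 = f(1.000000, 0.800000) = -1.622000
  k2 = f(1.260000, 0.378280) = -1.524895
  k3 = f(1.260000, 0.403527) = -1.558727
  k4 = f(1.520000, -0.010538) = -1.471879
  p ← 0.800000 + (0.52/6)·(k1 + 2k2 + 2k3 + k4) = -0.002631
p(1.52) ≈ -0.0026

-0.0026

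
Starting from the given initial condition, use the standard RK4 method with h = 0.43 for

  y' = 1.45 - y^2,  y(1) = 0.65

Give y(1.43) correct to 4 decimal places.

RK4: k1 = f(x_n, y_n); k2 = f(x_n + h/2, y_n + (h/2)·k1); k3 = f(x_n + h/2, y_n + (h/2)·k2); k4 = f(x_n + h, y_n + h·k3); y_{n+1} = y_n + (h/6)·(k1 + 2k2 + 2k3 + k4).
x=1.000000, y=0.650000:
  k1 = f(1.000000, 0.650000) = 1.027500
  k2 = f(1.215000, 0.870912) = 0.691511
  k3 = f(1.215000, 0.798675) = 0.812118
  k4 = f(1.430000, 0.999211) = 0.451578
  y ← 0.650000 + (0.43/6)·(k1 + 2k2 + 2k3 + k4) = 0.971521
y(1.43) ≈ 0.9715

0.9715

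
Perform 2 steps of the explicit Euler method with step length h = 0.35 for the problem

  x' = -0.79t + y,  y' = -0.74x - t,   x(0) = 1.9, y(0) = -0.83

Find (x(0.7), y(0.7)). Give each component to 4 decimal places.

1.0500, -1.8615

Euler on (x,y): x_{n+1} = x_n + h·x', y_{n+1} = y_n + h·y'.
0.000000: (1.900000, -0.830000); f=(-0.830000, -1.406000) → (1.609500, -1.322100)
0.350000: (1.609500, -1.322100); f=(-1.598600, -1.541030) → (1.049990, -1.861460)
(x(0.7), y(0.7)) ≈ (1.0500, -1.8615)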